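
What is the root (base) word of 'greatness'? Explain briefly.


Remove suffix '-ness' from 'greatness' to get root 'great'.

great


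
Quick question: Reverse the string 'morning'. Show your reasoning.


Reverse 'morning' character by character: 'gninrom'.

gninrom


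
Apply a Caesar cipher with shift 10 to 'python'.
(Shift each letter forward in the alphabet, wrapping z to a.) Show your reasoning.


Shift each letter by 10: p -> z, y -> i, t -> d, h -> r, o -> y, n -> x. Result: 'zidryx'.

zidryx


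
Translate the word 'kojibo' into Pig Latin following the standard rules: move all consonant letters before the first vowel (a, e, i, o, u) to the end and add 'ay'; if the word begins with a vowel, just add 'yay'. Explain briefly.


'kojibo': move consonant cluster 'k' to end and add 'ay': 'ojibokay'.

ojibokay


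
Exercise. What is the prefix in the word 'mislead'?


The word 'mislead' = 'mis' (prefix) + 'lead' (root). The prefix is 'mis'.

mis


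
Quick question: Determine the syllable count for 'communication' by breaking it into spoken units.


Break 'communication' into syllables: com-mu-ni-ca-tion -> com | mu | ni | ca | tion = 5 syllables

5 syllables


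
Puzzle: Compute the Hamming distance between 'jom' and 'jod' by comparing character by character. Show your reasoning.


Alignment:
Position 1: 'j' vs 'j' = match
Position 2: 'o' vs 'o' = match
Position 3: 'm' vs 'd' = DIFFER
Total differences: 1

1


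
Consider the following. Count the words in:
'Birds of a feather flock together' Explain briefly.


Split into words: Birds | of | a | feather | flock | together = 6 words.

6


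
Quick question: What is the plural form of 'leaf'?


Apply rule: Change -f to -ves. 'leaf' becomes 'leaves'.

leaves


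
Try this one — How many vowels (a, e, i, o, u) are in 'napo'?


Vowels in 'napo': a, o = 2 vowels.

2


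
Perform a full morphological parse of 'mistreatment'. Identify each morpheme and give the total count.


Step 1: Identify prefix: 'mis' (meaning: wrongly)
Step 2: Identify root: 'treat'
Step 3: Identify suffix(es): 'ment'
Decomposition: mis- (prefix: wrongly) + treat (root) + -ment (suffix: action/result)
Total morphemes: 3

3 morphemes (mis- (prefix: wrongly) + treat (root) + -ment (suffix: action/result))


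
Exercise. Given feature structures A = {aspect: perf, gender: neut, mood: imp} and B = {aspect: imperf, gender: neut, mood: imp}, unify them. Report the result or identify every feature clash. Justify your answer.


Compare features:
aspect: A=perf vs B=imperf -> CLASH
gender: A=neut vs B=neut -> unified: neut
mood: A=imp vs B=imp -> unified: imp
Clash detected on feature 'aspect' (perf vs imperf); unification fails.

CLASH on 'aspect' (perf vs imperf)


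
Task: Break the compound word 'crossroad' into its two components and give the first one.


Split 'crossroad' into 'cross' + 'road'. The first part is 'cross'.

cross


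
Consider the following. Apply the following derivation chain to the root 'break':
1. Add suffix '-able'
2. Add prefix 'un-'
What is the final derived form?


Step 1: Add suffix '-able' to 'break' = 'breakable'
Step 2: Add prefix 'un-' to 'breakable' = 'unbreakable'

unbreakable


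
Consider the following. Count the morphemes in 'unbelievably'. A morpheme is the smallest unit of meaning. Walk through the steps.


Decomposition: un- (prefix) + believe (root) + -able (suffix) + -ly (suffix) = 4 morpheme(s)

4 morphemes


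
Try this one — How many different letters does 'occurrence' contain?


Unique letters in 'occurrence': {c, e, n, o, r, u} = 6 distinct letters.

6


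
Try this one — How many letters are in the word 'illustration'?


Spell out 'illustration' and number each letter: i(1), l(2), l(3), u(4), s(5), t(6), r(7), a(8), t(9), i(10), o(11), n(12). Total: 12 letters.

12


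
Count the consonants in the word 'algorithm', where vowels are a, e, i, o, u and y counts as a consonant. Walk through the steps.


Consonants in 'algorithm': l, g, r, t, h, m = 6 consonants.

6


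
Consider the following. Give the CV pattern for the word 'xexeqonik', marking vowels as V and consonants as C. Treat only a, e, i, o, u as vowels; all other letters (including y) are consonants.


Letter mapping: x = C, e = V, x = C, e = V, q = C, o = V, n = C, i = V, k = C.

CVCVCVCVC


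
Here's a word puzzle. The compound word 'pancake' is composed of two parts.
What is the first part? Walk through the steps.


Split 'pancake' into 'pan' + 'cake'. The first part is 'pan'.

pan


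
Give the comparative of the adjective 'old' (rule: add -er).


Apply comparative formation (add -er): 'old' -> 'older'.

older


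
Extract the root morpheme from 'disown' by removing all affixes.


Remove prefix 'dis' from 'disown' to get root 'own'.

own


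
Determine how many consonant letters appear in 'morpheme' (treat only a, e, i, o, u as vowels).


Consonants in 'morpheme': m, r, p, h, m = 5 consonants.

5


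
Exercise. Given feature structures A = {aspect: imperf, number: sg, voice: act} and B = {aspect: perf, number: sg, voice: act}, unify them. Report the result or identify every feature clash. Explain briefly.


Compare features:
aspect: A=imperf vs B=perf -> CLASH
number: A=sg vs B=sg -> unified: sg
voice: A=act vs B=act -> unified: act
Clash detected on feature 'aspect' (imperf vs perf); unification fails.

CLASH on 'aspect' (imperf vs perf)


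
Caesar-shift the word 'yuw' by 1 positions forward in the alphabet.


Shift each letter by 1: y -> z, u -> v, w -> x. Result: 'zvx'.

zvx


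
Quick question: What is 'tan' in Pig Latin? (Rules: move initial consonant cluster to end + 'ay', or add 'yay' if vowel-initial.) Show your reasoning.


'tan': move consonant cluster 't' to end and add 'ay': 'antay'.

antay


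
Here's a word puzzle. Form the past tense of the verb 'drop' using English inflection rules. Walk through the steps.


Apply rule: Double final consonant and add -ed. 'drop' becomes 'dropped'.

dropped


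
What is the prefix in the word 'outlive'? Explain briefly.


The word 'outlive' = 'out' (prefix) + 'live' (root). The prefix is 'out'.

out


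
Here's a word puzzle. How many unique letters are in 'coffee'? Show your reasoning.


Unique letters in 'coffee': {c, e, f, o} = 4 distinct letters.

4


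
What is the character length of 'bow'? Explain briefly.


Spell out 'bow' and number each letter: b(1), o(2), w(3). Total: 3 letters.

3


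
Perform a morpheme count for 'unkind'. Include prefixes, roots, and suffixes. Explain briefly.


Decomposition: un- (prefix) + kind (root) = 2 morpheme(s)

2 morphemes


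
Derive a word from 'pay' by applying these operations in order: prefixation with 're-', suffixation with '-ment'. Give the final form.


Step 1: Add prefix 're-' to 'pay' = 'repay'
Step 2: Add suffix '-ment' to 'repay' = 'repayment'

repayment


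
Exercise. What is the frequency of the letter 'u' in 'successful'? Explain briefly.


Letter 'u' in 'successful': found at position(s) 2, 9 = 2 occurrence(s).

2


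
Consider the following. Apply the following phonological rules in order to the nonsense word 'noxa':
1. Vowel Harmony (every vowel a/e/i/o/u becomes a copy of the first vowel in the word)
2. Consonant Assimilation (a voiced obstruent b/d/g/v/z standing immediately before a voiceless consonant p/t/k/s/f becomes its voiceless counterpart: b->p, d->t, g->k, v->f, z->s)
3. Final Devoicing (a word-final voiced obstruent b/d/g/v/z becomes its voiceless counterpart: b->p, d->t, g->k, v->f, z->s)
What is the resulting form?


Starting form: 'noxa'
Rule 1: Vowel Harmony: all vowels become 'o' (matching first vowel). 'noxa' -> 'noxo'
Rule 2: Consonant Assimilation: no voiced obstruent (b/d/g/v/z) stands immediately before a voiceless consonant (p/t/k/s/f). No change.
Rule 3: Final Devoicing: the word ends in the vowel 'o', not a consonant. No change.
Final form: 'noxo'

noxo


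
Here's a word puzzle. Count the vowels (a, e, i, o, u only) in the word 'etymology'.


Vowels in 'etymology': e, o, o = 3 vowels.

3


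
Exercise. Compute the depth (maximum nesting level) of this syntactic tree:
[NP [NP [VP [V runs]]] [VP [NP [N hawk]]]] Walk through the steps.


Count bracket nesting levels:
'[' at pos 0: depth = 1
'[' at pos 4: depth = 2
'[' at pos 8: depth = 3
'[' at pos 12: depth = 4
'[' at pos 23: depth = 2
'[' at pos 27: depth = 3
'[' at pos 31: depth = 4
Maximum depth reached: 4

4


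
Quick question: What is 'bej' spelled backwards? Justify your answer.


Reverse 'bej' character by character: 'jeb'.

jeb


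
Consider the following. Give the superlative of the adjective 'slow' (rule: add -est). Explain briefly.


Apply superlative formation (add -est): 'slow' -> 'slowest'.

slowest


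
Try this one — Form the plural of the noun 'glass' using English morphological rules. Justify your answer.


Apply rule: Add -es (sibilant/fricative ending). 'glass' becomes 'glasses'.

glasses


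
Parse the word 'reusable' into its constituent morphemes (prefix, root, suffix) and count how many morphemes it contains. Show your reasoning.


Step 1: Identify prefix: 're' (meaning: again)
Step 2: Identify root: 'use'
Step 3: Identify suffix(es): 'able'
Decomposition: re- (prefix: again) + use (root) + -able (suffix: capable of)
Total morphemes: 3

3 morphemes (re- (prefix: again) + use (root) + -able (suffix: capable of))


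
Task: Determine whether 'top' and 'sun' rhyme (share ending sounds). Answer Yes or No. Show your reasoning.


Rime (stressed vowel + following sounds) of 'top': -op = /ɒp/
Rime of 'sun': -un = /ʌn/
/ɒp/ and /ʌn/ are different ending sounds, so the words do not rhyme.

No


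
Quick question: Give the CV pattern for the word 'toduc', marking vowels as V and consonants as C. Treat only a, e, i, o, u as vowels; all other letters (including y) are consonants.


Letter mapping: t = C, o = V, d = C, u = V, c = C.

CVCVC


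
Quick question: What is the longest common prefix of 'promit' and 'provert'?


Compare from the start: 3 characters match: 'pro'. Mismatch at position 4: 'm' vs 'v'.

pro


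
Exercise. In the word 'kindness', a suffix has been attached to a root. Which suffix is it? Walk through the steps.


The word 'kindness' = 'kind' (root) + '-ness' (suffix). The suffix is '-ness'.

ness


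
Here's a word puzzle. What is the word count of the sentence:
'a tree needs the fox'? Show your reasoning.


Split into words: a | tree | needs | the | fox = 5 words.

5


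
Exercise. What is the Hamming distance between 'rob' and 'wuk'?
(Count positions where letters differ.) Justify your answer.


Alignment:
Position 1: 'r' vs 'w' = DIFFER
Position 2: 'o' vs 'u' = DIFFER
Position 3: 'b' vs 'k' = DIFFER
Total differences: 3

3


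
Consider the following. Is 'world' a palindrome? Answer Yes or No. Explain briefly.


Forward: 'world'
Reversed: 'dlrow'
They differ.

No


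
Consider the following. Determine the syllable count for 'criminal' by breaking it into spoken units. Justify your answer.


Break 'criminal' into syllables: crim-i-nal -> crim | i | nal = 3 syllables

3 syllables


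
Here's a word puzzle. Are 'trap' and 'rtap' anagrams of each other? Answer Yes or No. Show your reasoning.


Sorted letters of 'trap': 'aprt'
Sorted letters of 'rtap': 'aprt'
They match.

Yes


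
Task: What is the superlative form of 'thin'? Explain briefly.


Apply superlative formation (double final consonant, add -est): 'thin' -> 'thinnest'.

thinnest


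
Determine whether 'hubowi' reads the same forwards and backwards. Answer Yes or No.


Forward: 'hubowi'
Reversed: 'iwobuh'
They differ.

No


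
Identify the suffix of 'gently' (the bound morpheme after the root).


The word 'gently' = 'gentle' (root) + '-ly' (suffix). The suffix is '-ly'.

ly


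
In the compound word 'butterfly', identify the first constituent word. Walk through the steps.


Split 'butterfly' into 'butter' + 'fly'. The first part is 'butter'.

butter


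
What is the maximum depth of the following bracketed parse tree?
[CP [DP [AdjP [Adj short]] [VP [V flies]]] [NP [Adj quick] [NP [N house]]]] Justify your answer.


Count bracket nesting levels:
'[' at pos 0: depth = 1
'[' at pos 4: depth = 2
'[' at pos 8: depth = 3
'[' at pos 14: depth = 4
'[' at pos 27: depth = 3
'[' at pos 31: depth = 4
'[' at pos 43: depth = 2
'[' at pos 47: depth = 3
'[' at pos 59: depth = 3
'[' at pos 63: depth = 4
Maximum depth reached: 4

4


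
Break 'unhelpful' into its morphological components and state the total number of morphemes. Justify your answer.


Step 1: Identify prefix: 'un' (meaning: not/reverse)
Step 2: Identify root: 'help'
Step 3: Identify suffix(es): 'ful'
Decomposition: un- (prefix: not/reverse) + help (root) + -ful (suffix: full of)
Total morphemes: 3

3 morphemes (un- (prefix: not/reverse) + help (root) + -ful (suffix: full of))


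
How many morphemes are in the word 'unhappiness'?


Decomposition: un- (prefix) + happy (root) + -ness (suffix) = 3 morpheme(s)

3 morphemes


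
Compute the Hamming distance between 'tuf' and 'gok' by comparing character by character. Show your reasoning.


Alignment:
Position 1: 't' vs 'g' = DIFFER
Position 2: 'u' vs 'o' = DIFFER
Position 3: 'f' vs 'k' = DIFFER
Total differences: 3

3


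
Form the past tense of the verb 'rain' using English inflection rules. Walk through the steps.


Apply rule: Add -ed. 'rain' becomes 'rained'.

rained


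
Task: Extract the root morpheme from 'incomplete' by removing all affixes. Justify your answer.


Remove prefix 'in' from 'incomplete' to get root 'complete'.

complete


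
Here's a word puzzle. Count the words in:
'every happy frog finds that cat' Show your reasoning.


Split into words: every | happy | frog | finds | that | cat = 6 words.

6


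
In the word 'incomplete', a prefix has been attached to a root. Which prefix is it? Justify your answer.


The word 'incomplete' = 'in' (prefix) + 'complete' (root). The prefix is 'in'.

in


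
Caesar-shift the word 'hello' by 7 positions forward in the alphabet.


Shift each letter by 7: h -> o, e -> l, l -> s, l -> s, o -> v. Result: 'olssv'.

olssv


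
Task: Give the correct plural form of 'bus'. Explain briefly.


Apply rule: Add -es (sibilant/fricative ending). 'bus' becomes 'buses'.

buses


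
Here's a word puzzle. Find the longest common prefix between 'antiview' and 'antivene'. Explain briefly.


Compare from the start: 5 characters match: 'antiv'. Mismatch at position 6: 'i' vs 'e'.

antiv


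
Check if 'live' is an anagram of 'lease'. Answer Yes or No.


Sorted letters of 'live': 'eilv'
Sorted letters of 'lease': 'aeels'
They do not match.

No


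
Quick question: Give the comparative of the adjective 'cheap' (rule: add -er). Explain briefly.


Apply comparative formation (add -er): 'cheap' -> 'cheaper'.

cheaper


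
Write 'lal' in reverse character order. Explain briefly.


Reverse 'lal' character by character: 'lal'.

lal


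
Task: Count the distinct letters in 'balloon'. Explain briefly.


Unique letters in 'balloon': {a, b, l, n, o} = 5 distinct letters.

5


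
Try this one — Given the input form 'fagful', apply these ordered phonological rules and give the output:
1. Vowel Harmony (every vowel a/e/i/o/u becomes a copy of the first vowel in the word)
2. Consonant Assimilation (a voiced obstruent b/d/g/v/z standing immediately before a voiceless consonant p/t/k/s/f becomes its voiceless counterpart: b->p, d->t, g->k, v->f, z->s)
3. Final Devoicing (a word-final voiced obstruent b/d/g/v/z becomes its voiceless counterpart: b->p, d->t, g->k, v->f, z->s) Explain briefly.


Starting form: 'fagful'
Rule 1: Vowel Harmony: all vowels become 'a' (matching first vowel). 'fagful' -> 'fagfal'
Rule 2: Consonant Assimilation: voiced obstruent before voiceless consonant becomes voiceless ('gf' -> 'kf'). 'fagfal' -> 'fakfal'
Rule 3: Final Devoicing: final consonant 'l' is not one of the voiced obstruents b/d/g/v/z. No change.
Final form: 'fakfal'

fakfal


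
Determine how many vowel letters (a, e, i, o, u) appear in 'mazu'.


Vowels in 'mazu': a, u = 2 vowels.

2


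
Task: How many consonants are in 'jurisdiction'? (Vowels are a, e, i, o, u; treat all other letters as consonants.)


Consonants in 'jurisdiction': j, r, s, d, c, t, n = 7 consonants.

7


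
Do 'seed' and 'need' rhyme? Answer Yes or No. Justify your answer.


Rime (stressed vowel + following sounds) of 'seed': -eed = /iːd/
Rime of 'need': -eed = /iːd/
/iːd/ and /iːd/ are the same ending sound, so the words rhyme.

Yes


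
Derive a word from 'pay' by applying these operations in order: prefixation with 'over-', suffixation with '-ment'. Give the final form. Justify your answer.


Step 1: Add prefix 'over-' to 'pay' = 'overpay'
Step 2: Add suffix '-ment' to 'overpay' = 'overpayment'

overpayment


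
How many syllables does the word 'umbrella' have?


Break 'umbrella' into syllables: um-brel-la -> um | brel | la = 3 syllables

3 syllables


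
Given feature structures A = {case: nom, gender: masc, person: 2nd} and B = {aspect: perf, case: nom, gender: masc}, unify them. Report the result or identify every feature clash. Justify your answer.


Compare features:
aspect: A=_ vs B=perf -> unified: perf
case: A=nom vs B=nom -> unified: nom
gender: A=masc vs B=masc -> unified: masc
person: A=2nd vs B=_ -> unified: 2nd
No clashes found.

Unified: {aspect: perf, case: nom, gender: masc, person: 2nd}


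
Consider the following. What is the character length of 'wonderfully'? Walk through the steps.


Spell out 'wonderfully' and number each letter: w(1), o(2), n(3), d(4), e(5), r(6), f(7), u(8), l(9), l(10), y(11). Total: 11 letters.

11


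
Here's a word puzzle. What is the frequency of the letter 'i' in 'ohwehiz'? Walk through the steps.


Letter 'i' in 'ohwehiz': found at position(s) 6 = 1 occurrence(s).

1


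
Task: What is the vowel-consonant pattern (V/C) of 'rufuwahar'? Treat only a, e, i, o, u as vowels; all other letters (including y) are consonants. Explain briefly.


Letter mapping: r = C, u = V, f = C, u = V, w = C, a = V, h = C, a = V, r = C.

CVCVCVCVC


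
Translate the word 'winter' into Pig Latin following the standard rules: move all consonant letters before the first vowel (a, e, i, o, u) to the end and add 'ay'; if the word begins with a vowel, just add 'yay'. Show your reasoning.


'winter': move consonant cluster 'w' to end and add 'ay': 'interway'.

interway


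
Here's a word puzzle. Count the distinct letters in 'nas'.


Unique letters in 'nas': {a, n, s} = 3 distinct letters.

3


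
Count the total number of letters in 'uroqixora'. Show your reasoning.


Spell out 'uroqixora' and number each letter: u(1), r(2), o(3), q(4), i(5), x(6), o(7), r(8), a(9). Total: 9 letters.

9


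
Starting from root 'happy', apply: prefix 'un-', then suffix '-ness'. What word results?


Step 1: Add prefix 'un-' to 'happy' = 'unhappy'
Step 2: Add suffix '-ness' to 'unhappy' = 'unhappiness'

unhappiness


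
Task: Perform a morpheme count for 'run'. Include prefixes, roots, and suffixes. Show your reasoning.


Decomposition: run (free morpheme) = 1 morpheme(s)

1 morphemes


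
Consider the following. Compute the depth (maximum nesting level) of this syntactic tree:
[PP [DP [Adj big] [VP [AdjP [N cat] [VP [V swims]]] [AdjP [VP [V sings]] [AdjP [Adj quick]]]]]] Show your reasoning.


Count bracket nesting levels:
'[' at pos 0: depth = 1
'[' at pos 4: depth = 2
'[' at pos 8: depth = 3
'[' at pos 18: depth = 3
'[' at pos 22: depth = 4
'[' at pos 28: depth = 5
'[' at pos 36: depth = 5
'[' at pos 40: depth = 6
'[' at pos 52: depth = 4
'[' at pos 58: depth = 5
'[' at pos 62: depth = 6
'[' at pos 73: depth = 5
'[' at pos 79: depth = 6
Maximum depth reached: 6

6


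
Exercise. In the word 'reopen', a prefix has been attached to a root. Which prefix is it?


The word 'reopen' = 're' (prefix) + 'open' (root). The prefix is 're'.

re


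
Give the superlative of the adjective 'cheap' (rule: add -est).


Apply superlative formation (add -est): 'cheap' -> 'cheapest'.

cheapest


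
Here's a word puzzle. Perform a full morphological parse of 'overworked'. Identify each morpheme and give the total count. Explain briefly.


Step 1: Identify prefix: 'over' (meaning: excessively)
Step 2: Identify root: 'work'
Step 3: Identify suffix(es): 'ed'
Decomposition: over- (prefix: excessively) + work (root) + -ed (suffix: past)
Total morphemes: 3

3 morphemes (over- (prefix: excessively) + work (root) + -ed (suffix: past))


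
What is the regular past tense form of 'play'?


Apply rule: Add -ed. 'play' becomes 'played'.

played


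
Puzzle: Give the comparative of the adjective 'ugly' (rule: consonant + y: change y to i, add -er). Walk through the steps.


Apply comparative formation (consonant + y: change y to i, add -er): 'ugly' -> 'uglier'.

uglier


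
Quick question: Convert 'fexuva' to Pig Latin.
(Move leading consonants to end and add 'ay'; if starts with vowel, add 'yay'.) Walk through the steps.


'fexuva': move consonant cluster 'f' to end and add 'ay': 'exuvafay'.

exuvafay


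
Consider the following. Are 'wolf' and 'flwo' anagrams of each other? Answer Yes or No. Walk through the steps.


Sorted letters of 'wolf': 'flow'
Sorted letters of 'flwo': 'flow'
They match.

Yes


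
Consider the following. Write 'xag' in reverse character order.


Reverse 'xag' character by character: 'gax'.

gax


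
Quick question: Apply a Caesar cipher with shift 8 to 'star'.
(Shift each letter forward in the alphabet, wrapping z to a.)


Shift each letter by 8: s -> a, t -> b, a -> i, r -> z. Result: 'abiz'.

abiz


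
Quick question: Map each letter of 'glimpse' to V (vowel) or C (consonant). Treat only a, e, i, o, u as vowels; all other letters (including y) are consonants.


Letter mapping: g = C, l = C, i = V, m = C, p = C, s = C, e = V.

CCVCCCV


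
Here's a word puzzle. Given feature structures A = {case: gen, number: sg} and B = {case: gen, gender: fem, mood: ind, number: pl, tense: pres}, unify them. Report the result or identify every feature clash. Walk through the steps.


Compare features:
case: A=gen vs B=gen -> unified: gen
gender: A=_ vs B=fem -> unified: fem
mood: A=_ vs B=ind -> unified: ind
number: A=sg vs B=pl -> CLASH
tense: A=_ vs B=pres -> unified: pres
Clash detected on feature 'number' (sg vs pl); unification fails.

CLASH on 'number' (sg vs pl)


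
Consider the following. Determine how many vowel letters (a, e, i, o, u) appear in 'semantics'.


Vowels in 'semantics': e, a, i = 3 vowels.

3


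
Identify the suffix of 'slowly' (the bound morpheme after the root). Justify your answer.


The word 'slowly' = 'slow' (root) + '-ly' (suffix). The suffix is '-ly'.

ly


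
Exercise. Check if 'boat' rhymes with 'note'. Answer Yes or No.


Rime (stressed vowel + following sounds) of 'boat': -oat = /oʊt/
Rime of 'note': -ote = /oʊt/
/oʊt/ and /oʊt/ are the same ending sound, so the words rhyme.

Yes


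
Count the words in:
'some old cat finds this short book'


Split into words: some | old | cat | finds | this | short | book = 7 words.

7


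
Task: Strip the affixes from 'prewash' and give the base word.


Remove prefix 'pre' from 'prewash' to get root 'wash'.

wash


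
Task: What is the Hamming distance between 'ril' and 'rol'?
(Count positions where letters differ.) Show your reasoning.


Alignment:
Position 1: 'r' vs 'r' = match
Position 2: 'i' vs 'o' = DIFFER
Position 3: 'l' vs 'l' = match
Total differences: 1

1


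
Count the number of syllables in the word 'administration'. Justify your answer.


Break 'administration' into syllables: ad-min-is-tra-tion -> ad | min | is | tra | tion = 5 syllables

5 syllables


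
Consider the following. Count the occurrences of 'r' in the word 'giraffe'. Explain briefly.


Letter 'r' in 'giraffe': found at position(s) 3 = 1 occurrence(s).

1


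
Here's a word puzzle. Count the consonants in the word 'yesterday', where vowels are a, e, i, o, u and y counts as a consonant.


Consonants in 'yesterday': y, s, t, r, d, y = 6 consonants.

6


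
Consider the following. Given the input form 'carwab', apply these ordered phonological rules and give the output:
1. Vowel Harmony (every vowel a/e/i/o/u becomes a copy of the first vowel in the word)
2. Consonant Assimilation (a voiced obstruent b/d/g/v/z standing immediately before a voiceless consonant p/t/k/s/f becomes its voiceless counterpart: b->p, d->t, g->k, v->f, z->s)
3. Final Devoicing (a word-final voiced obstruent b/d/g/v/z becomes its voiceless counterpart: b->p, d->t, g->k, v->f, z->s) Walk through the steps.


Starting form: 'carwab'
Rule 1: Vowel Harmony: all vowels already match. No change.
Rule 2: Consonant Assimilation: no voiced obstruent (b/d/g/v/z) stands immediately before a voiceless consonant (p/t/k/s/f). No change.
Rule 3: Final Devoicing: word-final voiced obstruent 'b' becomes voiceless 'p'. 'carwab' -> 'carwap'
Final form: 'carwap'

carwap


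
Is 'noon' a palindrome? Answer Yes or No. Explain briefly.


Forward: 'noon'
Reversed: 'noon'
They are identical.

Yes


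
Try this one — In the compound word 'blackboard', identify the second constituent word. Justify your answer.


Split 'blackboard' into 'black' + 'board'. The second part is 'board'.

board


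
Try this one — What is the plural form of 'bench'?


Apply rule: Add -es (sibilant/fricative ending). 'bench' becomes 'benches'.

benches


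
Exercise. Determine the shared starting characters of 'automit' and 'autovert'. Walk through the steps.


Compare from the start: 4 characters match: 'auto'. Mismatch at position 5: 'm' vs 'v'.

auto


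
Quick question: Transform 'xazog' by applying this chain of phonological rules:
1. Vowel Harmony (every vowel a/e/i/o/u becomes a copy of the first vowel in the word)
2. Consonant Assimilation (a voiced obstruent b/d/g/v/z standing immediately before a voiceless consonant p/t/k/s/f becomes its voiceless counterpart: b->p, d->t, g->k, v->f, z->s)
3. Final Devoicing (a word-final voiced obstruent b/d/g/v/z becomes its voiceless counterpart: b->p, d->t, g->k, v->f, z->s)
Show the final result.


Starting form: 'xazog'
Rule 1: Vowel Harmony: all vowels become 'a' (matching first vowel). 'xazog' -> 'xazag'
Rule 2: Consonant Assimilation: no voiced obstruent (b/d/g/v/z) stands immediately before a voiceless consonant (p/t/k/s/f). No change.
Rule 3: Final Devoicing: word-final voiced obstruent 'g' becomes voiceless 'k'. 'xazag' -> 'xazak'
Final form: 'xazak'

xazak


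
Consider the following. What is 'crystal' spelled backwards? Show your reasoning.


Reverse 'crystal' character by character: 'latsyrc'.

latsyrc


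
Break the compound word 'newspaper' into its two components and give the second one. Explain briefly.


Split 'newspaper' into 'news' + 'paper'. The second part is 'paper'.

paper


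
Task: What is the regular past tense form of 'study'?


Apply rule: Change -y to -ied. 'study' becomes 'studied'.

studied


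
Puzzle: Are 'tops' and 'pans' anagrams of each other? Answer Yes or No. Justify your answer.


Sorted letters of 'tops': 'opst'
Sorted letters of 'pans': 'anps'
They do not match.

No


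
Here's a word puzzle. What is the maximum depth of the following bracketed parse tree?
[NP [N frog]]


Count bracket nesting levels:
'[' at pos 0: depth = 1
'[' at pos 4: depth = 2
Maximum depth reached: 2

2


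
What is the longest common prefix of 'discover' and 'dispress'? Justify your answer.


Compare from the start: 3 characters match: 'dis'. Mismatch at position 4: 'c' vs 'p'.

dis


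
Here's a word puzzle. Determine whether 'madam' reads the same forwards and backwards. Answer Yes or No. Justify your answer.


Forward: 'madam'
Reversed: 'madam'
They are identical.

Yes


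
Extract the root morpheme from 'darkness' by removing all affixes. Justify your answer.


Remove suffix '-ness' from 'darkness' to get root 'dark'.

dark


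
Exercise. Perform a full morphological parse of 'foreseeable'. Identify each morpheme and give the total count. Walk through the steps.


Step 1: Identify prefix: 'fore' (meaning: before/front)
Step 2: Identify root: 'see'
Step 3: Identify suffix(es): 'able'
Decomposition: fore- (prefix: before/front) + see (root) + -able (suffix: capable of)
Total morphemes: 3

3 morphemes (fore- (prefix: before/front) + see (root) + -able (suffix: capable of))


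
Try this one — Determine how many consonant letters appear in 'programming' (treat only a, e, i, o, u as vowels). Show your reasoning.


Consonants in 'programming': p, r, g, r, m, m, n, g = 8 consonants.

8


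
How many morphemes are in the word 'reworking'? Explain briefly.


Decomposition: re- (prefix) + work (root) + -ing (suffix) = 3 morpheme(s)

3 morphemes


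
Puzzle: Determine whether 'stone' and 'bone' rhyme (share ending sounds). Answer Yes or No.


Rime (stressed vowel + following sounds) of 'stone': -one = /oʊn/
Rime of 'bone': -one = /oʊn/
/oʊn/ and /oʊn/ are the same ending sound, so the words rhyme.

Yes


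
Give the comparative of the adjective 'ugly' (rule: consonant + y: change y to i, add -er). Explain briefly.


Apply comparative formation (consonant + y: change y to i, add -er): 'ugly' -> 'uglier'.

uglier


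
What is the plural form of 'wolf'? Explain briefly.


Apply rule: Change -f to -ves. 'wolf' becomes 'wolves'.

wolves


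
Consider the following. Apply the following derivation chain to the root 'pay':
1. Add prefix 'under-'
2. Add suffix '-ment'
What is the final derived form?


Step 1: Add prefix 'under-' to 'pay' = 'underpay'
Step 2: Add suffix '-ment' to 'underpay' = 'underpayment'

underpayment


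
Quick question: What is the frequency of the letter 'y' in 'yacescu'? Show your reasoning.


Letter 'y' in 'yacescu': found at position(s) 1 = 1 occurrence(s).

1


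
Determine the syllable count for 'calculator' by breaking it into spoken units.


Break 'calculator' into syllables: cal-cu-la-tor -> cal | cu | la | tor = 4 syllables

4 syllables


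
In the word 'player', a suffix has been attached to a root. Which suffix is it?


The word 'player' = 'play' (root) + '-er' (suffix). The suffix is '-er'.

er


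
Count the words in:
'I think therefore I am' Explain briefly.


Split into words: I | think | therefore | I | am = 5 words.

5


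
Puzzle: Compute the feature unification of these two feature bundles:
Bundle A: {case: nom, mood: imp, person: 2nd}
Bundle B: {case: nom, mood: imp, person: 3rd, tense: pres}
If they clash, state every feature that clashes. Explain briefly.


Compare features:
case: A=nom vs B=nom -> unified: nom
mood: A=imp vs B=imp -> unified: imp
person: A=2nd vs B=3rd -> CLASH
tense: A=_ vs B=pres -> unified: pres
Clash detected on feature 'person' (2nd vs 3rd); unification fails.

CLASH on 'person' (2nd vs 3rd)


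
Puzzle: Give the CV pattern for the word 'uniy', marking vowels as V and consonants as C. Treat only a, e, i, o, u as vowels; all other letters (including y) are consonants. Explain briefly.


Letter mapping: u = V, n = C, i = V, y = C.

VCVC


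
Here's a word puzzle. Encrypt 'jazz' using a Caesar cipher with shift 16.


Shift each letter by 16: j -> z, a -> q, z -> p, z -> p. Result: 'zqpp'.

zqpp


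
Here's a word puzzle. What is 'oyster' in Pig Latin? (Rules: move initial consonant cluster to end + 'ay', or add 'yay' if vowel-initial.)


'oyster' starts with a vowel, so add 'yay': 'oysteryay'.

oysteryay


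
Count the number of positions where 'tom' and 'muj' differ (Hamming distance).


Alignment:
Position 1: 't' vs 'm' = DIFFER
Position 2: 'o' vs 'u' = DIFFER
Position 3: 'm' vs 'j' = DIFFER
Total differences: 3

3


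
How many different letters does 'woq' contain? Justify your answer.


Unique letters in 'woq': {o, q, w} = 3 distinct letters.

3


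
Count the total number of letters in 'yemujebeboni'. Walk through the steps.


Spell out 'yemujebeboni' and number each letter: y(1), e(2), m(3), u(4), j(5), e(6), b(7), e(8), b(9), o(10), n(11), i(12). Total: 12 letters.

12


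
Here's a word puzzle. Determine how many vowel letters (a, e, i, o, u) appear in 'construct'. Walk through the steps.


Vowels in 'construct': o, u = 2 vowels.

2


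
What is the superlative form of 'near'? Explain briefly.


Apply superlative formation (add -est): 'near' -> 'nearest'.

nearest


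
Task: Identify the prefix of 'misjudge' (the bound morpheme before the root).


The word 'misjudge' = 'mis' (prefix) + 'judge' (root). The prefix is 'mis'.

mis


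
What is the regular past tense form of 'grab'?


Apply rule: Double final consonant and add -ed. 'grab' becomes 'grabbed'.

grabbed


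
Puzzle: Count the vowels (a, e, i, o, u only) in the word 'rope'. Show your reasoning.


Vowels in 'rope': o, e = 2 vowels.

2


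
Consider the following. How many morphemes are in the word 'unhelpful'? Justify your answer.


Decomposition: un- (prefix) + help (root) + -ful (suffix) = 3 morpheme(s)

3 morphemes


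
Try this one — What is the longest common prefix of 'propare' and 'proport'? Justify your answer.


Compare from the start: 4 characters match: 'prop'. Mismatch at position 5: 'a' vs 'o'.

prop


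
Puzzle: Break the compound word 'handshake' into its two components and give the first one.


Split 'handshake' into 'hand' + 'shake'. The first part is 'hand'.

hand


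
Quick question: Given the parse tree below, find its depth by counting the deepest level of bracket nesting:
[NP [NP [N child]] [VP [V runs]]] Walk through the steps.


Count bracket nesting levels:
'[' at pos 0: depth = 1
'[' at pos 4: depth = 2
'[' at pos 8: depth = 3
'[' at pos 19: depth = 2
'[' at pos 23: depth = 3
Maximum depth reached: 3

3


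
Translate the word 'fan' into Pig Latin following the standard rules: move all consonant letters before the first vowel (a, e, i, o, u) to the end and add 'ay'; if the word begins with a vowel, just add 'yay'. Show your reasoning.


'fan': move consonant cluster 'f' to end and add 'ay': 'anfay'.

anfay


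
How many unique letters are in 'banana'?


Unique letters in 'banana': {a, b, n} = 3 distinct letters.

3


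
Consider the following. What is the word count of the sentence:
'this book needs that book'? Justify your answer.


Split into words: this | book | needs | that | book = 5 words.

5


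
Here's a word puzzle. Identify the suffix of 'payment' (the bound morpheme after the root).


The word 'payment' = 'pay' (root) + '-ment' (suffix). The suffix is '-ment'.

ment


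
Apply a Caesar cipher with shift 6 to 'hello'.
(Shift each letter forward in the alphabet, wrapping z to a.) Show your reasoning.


Shift each letter by 6: h -> n, e -> k, l -> r, l -> r, o -> u. Result: 'nkrru'.

nkrru


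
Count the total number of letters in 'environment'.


Spell out 'environment' and number each letter: e(1), n(2), v(3), i(4), r(5), o(6), n(7), m(8), e(9), n(10), t(11). Total: 11 letters.

11


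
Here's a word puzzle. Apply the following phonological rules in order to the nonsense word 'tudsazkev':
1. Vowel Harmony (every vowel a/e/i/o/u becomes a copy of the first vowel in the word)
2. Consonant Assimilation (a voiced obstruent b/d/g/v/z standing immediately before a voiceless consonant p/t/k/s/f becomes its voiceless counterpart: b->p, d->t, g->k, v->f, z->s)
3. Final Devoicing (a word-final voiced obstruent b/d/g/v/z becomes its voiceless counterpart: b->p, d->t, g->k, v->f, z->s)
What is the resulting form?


Starting form: 'tudsazkev'
Rule 1: Vowel Harmony: all vowels become 'u' (matching first vowel). 'tudsazkev' -> 'tudsuzkuv'
Rule 2: Consonant Assimilation: voiced obstruent before voiceless consonant becomes voiceless ('ds' -> 'ts', 'zk' -> 'sk'). 'tudsuzkuv' -> 'tutsuskuv'
Rule 3: Final Devoicing: word-final voiced obstruent 'v' becomes voiceless 'f'. 'tutsuskuv' -> 'tutsuskuf'
Final form: 'tutsuskuf'

tutsuskuf


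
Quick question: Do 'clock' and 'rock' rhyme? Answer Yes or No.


Rime (stressed vowel + following sounds) of 'clock': -ock = /ɒk/
Rime of 'rock': -ock = /ɒk/
/ɒk/ and /ɒk/ are the same ending sound, so the words rhyme.

Yes


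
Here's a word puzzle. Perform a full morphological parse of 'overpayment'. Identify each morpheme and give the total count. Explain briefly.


Step 1: Identify prefix: 'over' (meaning: excessively)
Step 2: Identify root: 'pay'
Step 3: Identify suffix(es): 'ment'
Decomposition: over- (prefix: excessively) + pay (root) + -ment (suffix: action/result)
Total morphemes: 3

3 morphemes (over- (prefix: excessively) + pay (root) + -ment (suffix: action/result))


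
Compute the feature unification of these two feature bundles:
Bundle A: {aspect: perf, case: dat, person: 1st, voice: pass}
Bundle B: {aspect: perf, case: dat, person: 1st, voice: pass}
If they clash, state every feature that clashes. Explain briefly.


Compare features:
aspect: A=perf vs B=perf -> unified: perf
case: A=dat vs B=dat -> unified: dat
person: A=1st vs B=1st -> unified: 1st
voice: A=pass vs B=pass -> unified: pass
No clashes found.

Unified: {aspect: perf, case: dat, person: 1st, voice: pass}


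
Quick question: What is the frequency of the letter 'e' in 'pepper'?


Letter 'e' in 'pepper': found at position(s) 2, 5 = 2 occurrence(s).

2


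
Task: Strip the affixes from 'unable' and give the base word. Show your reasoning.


Remove prefix 'un' from 'unable' to get root 'able'.

able


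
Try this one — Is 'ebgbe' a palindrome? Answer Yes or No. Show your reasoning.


Forward: 'ebgbe'
Reversed: 'ebgbe'
They are identical.

Yes


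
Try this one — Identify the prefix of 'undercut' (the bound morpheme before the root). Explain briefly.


The word 'undercut' = 'under' (prefix) + 'cut' (root). The prefix is 'under'.

under


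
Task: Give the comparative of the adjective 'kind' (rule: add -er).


Apply comparative formation (add -er): 'kind' -> 'kinder'.

kinder


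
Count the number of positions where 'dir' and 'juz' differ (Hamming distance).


Alignment:
Position 1: 'd' vs 'j' = DIFFER
Position 2: 'i' vs 'u' = DIFFER
Position 3: 'r' vs 'z' = DIFFER
Total differences: 3

3


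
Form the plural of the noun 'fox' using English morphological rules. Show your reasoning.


Apply rule: Add -es (sibilant/fricative ending). 'fox' becomes 'foxes'.

foxes


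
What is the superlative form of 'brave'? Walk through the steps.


Apply superlative formation (ends in e: add -st): 'brave' -> 'bravest'.

bravest


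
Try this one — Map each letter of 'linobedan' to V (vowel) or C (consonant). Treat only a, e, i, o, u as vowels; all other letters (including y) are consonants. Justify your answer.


Letter mapping: l = C, i = V, n = C, o = V, b = C, e = V, d = C, a = V, n = C.

CVCVCVCVC


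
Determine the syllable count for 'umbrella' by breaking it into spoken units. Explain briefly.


Break 'umbrella' into syllables: um-brel-la -> um | brel | la = 3 syllables

3 syllables


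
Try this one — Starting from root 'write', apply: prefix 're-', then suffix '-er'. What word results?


Step 1: Add prefix 're-' to 'write' = 'rewrite'
Step 2: Add suffix '-er' to 'rewrite' = 'rewriter'

rewriter
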